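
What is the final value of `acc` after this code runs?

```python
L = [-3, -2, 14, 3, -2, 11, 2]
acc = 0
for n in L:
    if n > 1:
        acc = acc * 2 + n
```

148

n=-3: not >1
n=-2: not >1
n=14: >1, acc = 0*2+14 = 14
n=3: >1, acc = 14*2+3 = 31
n=-2: not >1
n=11: >1, acc = 31*2+11 = 73
n=2: >1, acc = 73*2+2 = 148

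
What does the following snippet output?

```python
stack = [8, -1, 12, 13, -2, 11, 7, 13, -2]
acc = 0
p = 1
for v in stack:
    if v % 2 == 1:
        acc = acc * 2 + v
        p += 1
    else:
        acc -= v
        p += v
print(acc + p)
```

v=8: not odd, acc = 0-8 = -8; p=9
v=-1: odd, acc = (-8)*2+(-1) = -17; p=10
v=12: not odd, acc = (-17)-12 = -29; p=22
v=13: odd, acc = (-29)*2+13 = -45; p=23
v=-2: not odd, acc = (-45)-(-2) = -43; p=21
v=11: odd, acc = (-43)*2+11 = -75; p=22
v=7: odd, acc = (-75)*2+7 = -143; p=23
v=13: odd, acc = (-143)*2+13 = -273; p=24
v=-2: not odd, acc = (-273)-(-2) = -271; p=22
acc+p = (-271)+22 = -249

-249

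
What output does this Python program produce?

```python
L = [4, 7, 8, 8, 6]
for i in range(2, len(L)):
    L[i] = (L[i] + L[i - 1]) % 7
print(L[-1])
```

i=2: L[2] = (8+7)%7 = 1 → [4, 7, 1, 8, 6]
i=3: L[3] = (8+1)%7 = 2 → [4, 7, 1, 2, 6]
i=4: L[4] = (6+2)%7 = 1 → [4, 7, 1, 2, 1]

1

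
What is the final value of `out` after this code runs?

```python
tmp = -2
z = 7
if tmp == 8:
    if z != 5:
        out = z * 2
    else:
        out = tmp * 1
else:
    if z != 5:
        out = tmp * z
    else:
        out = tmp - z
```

-14

tmp=-2, z=7
tmp == 8 is False; z != 5 is True
→ out = tmp * z = -14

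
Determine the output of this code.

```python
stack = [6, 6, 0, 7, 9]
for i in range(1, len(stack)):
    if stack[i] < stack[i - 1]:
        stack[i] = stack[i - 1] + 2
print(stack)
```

i=1: 6>=6, unchanged → [6, 6, 0, 7, 9]
i=2: 0<6, stack[2] = 6+2 = 8 → [6, 6, 8, 7, 9]
i=3: 7<8, stack[3] = 8+2 = 10 → [6, 6, 8, 10, 9]
i=4: 9<10, stack[4] = 10+2 = 12 → [6, 6, 8, 10, 12]

[6, 6, 8, 10, 12]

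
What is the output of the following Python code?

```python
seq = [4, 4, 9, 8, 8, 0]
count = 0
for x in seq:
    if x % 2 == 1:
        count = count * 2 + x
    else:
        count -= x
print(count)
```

-23

x=4: not odd, count = 0-4 = -4
x=4: not odd, count = (-4)-4 = -8
x=9: odd, count = (-8)*2+9 = -7
x=8: not odd, count = (-7)-8 = -15
x=8: not odd, count = (-15)-8 = -23
x=0: not odd, count = (-23)-0 = -23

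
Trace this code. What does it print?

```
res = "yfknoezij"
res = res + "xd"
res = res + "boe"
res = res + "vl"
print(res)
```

yfknoezijxdboevl

+ 'xd' → 'yfknoezijxd'
+ 'boe' → 'yfknoezijxdboe'
+ 'vl' → 'yfknoezijxdboevl'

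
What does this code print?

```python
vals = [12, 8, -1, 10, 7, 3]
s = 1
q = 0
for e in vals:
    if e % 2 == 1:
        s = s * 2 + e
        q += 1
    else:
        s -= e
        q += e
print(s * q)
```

-5907

e=12: not odd, s = 1-12 = -11; q=12
e=8: not odd, s = (-11)-8 = -19; q=20
e=-1: odd, s = (-19)*2+(-1) = -39; q=21
e=10: not odd, s = (-39)-10 = -49; q=31
e=7: odd, s = (-49)*2+7 = -91; q=32
e=3: odd, s = (-91)*2+3 = -179; q=33
s*q = (-179)*33 = -5907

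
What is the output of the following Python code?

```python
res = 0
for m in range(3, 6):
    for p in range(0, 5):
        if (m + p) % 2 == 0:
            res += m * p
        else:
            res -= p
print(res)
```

40

m=3,p=0: odd sum, res = 0-0 = 0
m=3,p=1: even sum, res = 0+3 = 3
m=3,p=2: odd sum, res = 3-2 = 1
m=3,p=3: even sum, res = 1+9 = 10
m=3,p=4: odd sum, res = 10-4 = 6
m=4,p=0: even sum, res = 6+0 = 6
m=4,p=1: odd sum, res = 6-1 = 5
m=4,p=2: even sum, res = 5+8 = 13
m=4,p=3: odd sum, res = 13-3 = 10
m=4,p=4: even sum, res = 10+16 = 26
m=5,p=0: odd sum, res = 26-0 = 26
m=5,p=1: even sum, res = 26+5 = 31
m=5,p=2: odd sum, res = 31-2 = 29
m=5,p=3: even sum, res = 29+15 = 44
m=5,p=4: odd sum, res = 44-4 = 40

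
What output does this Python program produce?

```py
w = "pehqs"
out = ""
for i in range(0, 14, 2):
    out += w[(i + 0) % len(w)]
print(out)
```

i=0: add w[0]='p' → 'p'
i=2: add w[2]='h' → 'ph'
i=4: add w[4]='s' → 'phs'
i=6: add w[1]='e' → 'phse'
i=8: add w[3]='q' → 'phseq'
i=10: add w[0]='p' → 'phseqp'
i=12: add w[2]='h' → 'phseqph'

phseqph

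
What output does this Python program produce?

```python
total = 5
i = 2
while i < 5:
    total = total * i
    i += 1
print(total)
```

120

i=2: total = 5*2 = 10
i=3: total = 10*3 = 30
i=4: total = 30*4 = 120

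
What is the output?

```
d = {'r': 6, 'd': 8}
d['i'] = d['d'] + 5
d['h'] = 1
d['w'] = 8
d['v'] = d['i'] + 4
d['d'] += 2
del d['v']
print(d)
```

{'r': 6, 'd': 10, 'i': 13, 'h': 1, 'w': 8}

d['i'] = d['d']+5 = 13 → {'r': 6, 'd': 8, 'i': 13}
d['h'] = 1 → {'r': 6, 'd': 8, 'i': 13, 'h': 1}
d['w'] = 8 → {'r': 6, 'd': 8, 'i': 13, 'h': 1, 'w': 8}
d['v'] = d['i']+4 = 17 → {'r': 6, 'd': 8, 'i': 13, 'h': 1, 'w': 8, 'v': 17}
d['d'] = 8+2 = 10 → {'r': 6, 'd': 10, 'i': 13, 'h': 1, 'w': 8, 'v': 17}
del 'v' → {'r': 6, 'd': 10, 'i': 13, 'h': 1, 'w': 8}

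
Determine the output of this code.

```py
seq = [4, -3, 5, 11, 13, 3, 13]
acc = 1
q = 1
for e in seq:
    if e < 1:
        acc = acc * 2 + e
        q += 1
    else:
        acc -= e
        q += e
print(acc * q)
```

e=4: not <1, acc = 1-4 = -3; q=5
e=-3: <1, acc = (-3)*2+(-3) = -9; q=6
e=5: not <1, acc = (-9)-5 = -14; q=11
e=11: not <1, acc = (-14)-11 = -25; q=22
e=13: not <1, acc = (-25)-13 = -38; q=35
e=3: not <1, acc = (-38)-3 = -41; q=38
e=13: not <1, acc = (-41)-13 = -54; q=51
acc*q = (-54)*51 = -2754

-2754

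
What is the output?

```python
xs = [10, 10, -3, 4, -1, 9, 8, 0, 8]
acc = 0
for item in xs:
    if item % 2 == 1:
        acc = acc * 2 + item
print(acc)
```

item=10: not odd
item=10: not odd
item=-3: odd, acc = 0*2+(-3) = -3
item=4: not odd
item=-1: odd, acc = (-3)*2+(-1) = -7
item=9: odd, acc = (-7)*2+9 = -5
item=8: not odd
item=0: not odd
item=8: not odd

-5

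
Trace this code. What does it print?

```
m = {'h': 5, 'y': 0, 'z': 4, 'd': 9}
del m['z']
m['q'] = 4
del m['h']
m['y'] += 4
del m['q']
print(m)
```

{'y': 4, 'd': 9}

del 'z' → {'h': 5, 'y': 0, 'd': 9}
m['q'] = 4 → {'h': 5, 'y': 0, 'd': 9, 'q': 4}
del 'h' → {'y': 0, 'd': 9, 'q': 4}
m['y'] = 0+4 = 4 → {'y': 4, 'd': 9, 'q': 4}
del 'q' → {'y': 4, 'd': 9}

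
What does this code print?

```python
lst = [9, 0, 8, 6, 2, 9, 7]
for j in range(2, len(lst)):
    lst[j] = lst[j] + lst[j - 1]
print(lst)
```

j=2: lst[2] = 8+0 = 8 → [9, 0, 8, 6, 2, 9, 7]
j=3: lst[3] = 6+8 = 14 → [9, 0, 8, 14, 2, 9, 7]
j=4: lst[4] = 2+14 = 16 → [9, 0, 8, 14, 16, 9, 7]
j=5: lst[5] = 9+16 = 25 → [9, 0, 8, 14, 16, 25, 7]
j=6: lst[6] = 7+25 = 32 → [9, 0, 8, 14, 16, 25, 32]

[9, 0, 8, 14, 16, 25, 32]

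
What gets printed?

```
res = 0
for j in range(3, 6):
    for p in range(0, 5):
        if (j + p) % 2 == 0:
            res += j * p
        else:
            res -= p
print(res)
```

40

j=3,p=0: odd sum, res = 0-0 = 0
j=3,p=1: even sum, res = 0+3 = 3
j=3,p=2: odd sum, res = 3-2 = 1
j=3,p=3: even sum, res = 1+9 = 10
j=3,p=4: odd sum, res = 10-4 = 6
j=4,p=0: even sum, res = 6+0 = 6
j=4,p=1: odd sum, res = 6-1 = 5
j=4,p=2: even sum, res = 5+8 = 13
j=4,p=3: odd sum, res = 13-3 = 10
j=4,p=4: even sum, res = 10+16 = 26
j=5,p=0: odd sum, res = 26-0 = 26
j=5,p=1: even sum, res = 26+5 = 31
j=5,p=2: odd sum, res = 31-2 = 29
j=5,p=3: even sum, res = 29+15 = 44
j=5,p=4: odd sum, res = 44-4 = 40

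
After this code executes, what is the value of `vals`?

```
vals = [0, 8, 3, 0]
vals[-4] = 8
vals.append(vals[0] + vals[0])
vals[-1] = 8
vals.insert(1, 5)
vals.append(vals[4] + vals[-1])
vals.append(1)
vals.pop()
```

[8, 5, 8, 3, 0, 8, 8]

vals[-4] = 8 → [8, 8, 3, 0]
append vals[0]+vals[0] = 8+8 = 16 → [8, 8, 3, 0, 16]
vals[-1] = 8 → [8, 8, 3, 0, 8]
insert 5 at 1 → [8, 5, 8, 3, 0, 8]
append vals[4]+vals[-1] = 0+8 = 8 → [8, 5, 8, 3, 0, 8, 8]
append 1 → [8, 5, 8, 3, 0, 8, 8, 1]
pop() removes 1 → [8, 5, 8, 3, 0, 8, 8]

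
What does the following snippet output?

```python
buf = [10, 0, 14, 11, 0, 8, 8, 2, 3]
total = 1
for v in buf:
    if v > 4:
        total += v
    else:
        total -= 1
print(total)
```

v=10: >4, total = 1+10 = 11
v=0: not >4, total = 11-1 = 10
v=14: >4, total = 10+14 = 24
v=11: >4, total = 24+11 = 35
v=0: not >4, total = 35-1 = 34
v=8: >4, total = 34+8 = 42
v=8: >4, total = 42+8 = 50
v=2: not >4, total = 50-1 = 49
v=3: not >4, total = 49-1 = 48

48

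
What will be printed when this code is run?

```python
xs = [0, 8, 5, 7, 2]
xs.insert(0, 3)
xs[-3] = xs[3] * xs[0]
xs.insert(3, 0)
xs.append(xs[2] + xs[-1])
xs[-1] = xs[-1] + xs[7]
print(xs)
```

[3, 0, 8, 0, 15, 7, 2, 20]

insert 3 at 0 → [3, 0, 8, 5, 7, 2]
xs[-3] = xs[3]*xs[0] = 5*3 = 15 → [3, 0, 8, 15, 7, 2]
insert 0 at 3 → [3, 0, 8, 0, 15, 7, 2]
append xs[2]+xs[-1] = 8+2 = 10 → [3, 0, 8, 0, 15, 7, 2, 10]
xs[-1] = xs[-1]+xs[7] = 10+10 = 20 → [3, 0, 8, 0, 15, 7, 2, 20]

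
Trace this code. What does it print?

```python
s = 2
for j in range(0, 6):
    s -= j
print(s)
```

j=0: s = 2-0 = 2
j=1: s = 2-1 = 1
j=2: s = 1-2 = -1
j=3: s = (-1)-3 = -4
j=4: s = (-4)-4 = -8
j=5: s = (-8)-5 = -13

-13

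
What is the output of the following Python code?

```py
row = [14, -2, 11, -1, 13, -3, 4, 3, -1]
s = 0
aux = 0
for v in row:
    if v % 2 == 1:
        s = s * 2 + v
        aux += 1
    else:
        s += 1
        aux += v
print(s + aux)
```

v=14: not odd, s = 0+1 = 1; aux=14
v=-2: not odd, s = 1+1 = 2; aux=12
v=11: odd, s = 2*2+11 = 15; aux=13
v=-1: odd, s = 15*2+(-1) = 29; aux=14
v=13: odd, s = 29*2+13 = 71; aux=15
v=-3: odd, s = 71*2+(-3) = 139; aux=16
v=4: not odd, s = 139+1 = 140; aux=20
v=3: odd, s = 140*2+3 = 283; aux=21
v=-1: odd, s = 283*2+(-1) = 565; aux=22
s+aux = 565+22 = 587

587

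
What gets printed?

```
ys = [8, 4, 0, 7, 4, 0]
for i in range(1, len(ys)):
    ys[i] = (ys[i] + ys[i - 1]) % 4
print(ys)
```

[8, 0, 0, 3, 3, 3]

i=1: ys[1] = (4+8)%4 = 0 → [8, 0, 0, 7, 4, 0]
i=2: ys[2] = (0+0)%4 = 0 → [8, 0, 0, 7, 4, 0]
i=3: ys[3] = (7+0)%4 = 3 → [8, 0, 0, 3, 4, 0]
i=4: ys[4] = (4+3)%4 = 3 → [8, 0, 0, 3, 3, 0]
i=5: ys[5] = (0+3)%4 = 3 → [8, 0, 0, 3, 3, 3]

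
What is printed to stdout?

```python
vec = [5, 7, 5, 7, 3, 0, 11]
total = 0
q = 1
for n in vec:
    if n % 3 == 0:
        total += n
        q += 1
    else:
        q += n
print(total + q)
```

n=5: not %3==0; q=6
n=7: not %3==0; q=13
n=5: not %3==0; q=18
n=7: not %3==0; q=25
n=3: %3==0, total = 0+3 = 3; q=26
n=0: %3==0, total = 3+0 = 3; q=27
n=11: not %3==0; q=38
total+q = 3+38 = 41

41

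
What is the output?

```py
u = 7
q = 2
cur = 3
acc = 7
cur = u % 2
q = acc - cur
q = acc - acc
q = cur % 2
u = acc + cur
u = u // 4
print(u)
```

2

cur = 7%2 = 1
q = 7-1 = 6
q = 7-7 = 0
q = 1%2 = 1
u = 7+1 = 8
u = 8//4 = 2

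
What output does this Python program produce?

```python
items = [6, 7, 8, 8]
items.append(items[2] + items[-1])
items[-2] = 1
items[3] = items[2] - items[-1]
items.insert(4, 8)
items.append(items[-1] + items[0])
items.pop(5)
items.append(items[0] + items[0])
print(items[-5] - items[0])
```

2

append items[2]+items[-1] = 8+8 = 16 → [6, 7, 8, 8, 16]
items[-2] = 1 → [6, 7, 8, 1, 16]
items[3] = items[2]-items[-1] = 8-16 = -8 → [6, 7, 8, -8, 16]
insert 8 at 4 → [6, 7, 8, -8, 8, 16]
append items[-1]+items[0] = 16+6 = 22 → [6, 7, 8, -8, 8, 16, 22]
pop(5) removes 16 → [6, 7, 8, -8, 8, 22]
append items[0]+items[0] = 6+6 = 12 → [6, 7, 8, -8, 8, 22, 12]
items[-5]-items[0] = 8-6 = 2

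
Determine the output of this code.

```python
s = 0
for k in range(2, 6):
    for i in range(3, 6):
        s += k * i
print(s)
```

168

k=2,i=3: s = 0+6 = 6
k=2,i=4: s = 6+8 = 14
k=2,i=5: s = 14+10 = 24
k=3,i=3: s = 24+9 = 33
k=3,i=4: s = 33+12 = 45
k=3,i=5: s = 45+15 = 60
k=4,i=3: s = 60+12 = 72
k=4,i=4: s = 72+16 = 88
k=4,i=5: s = 88+20 = 108
k=5,i=3: s = 108+15 = 123
k=5,i=4: s = 123+20 = 143
k=5,i=5: s = 143+25 = 168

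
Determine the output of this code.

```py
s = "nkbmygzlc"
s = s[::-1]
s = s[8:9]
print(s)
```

n

reverse → 'clzgymbkn'
slice [8:9] → 'n'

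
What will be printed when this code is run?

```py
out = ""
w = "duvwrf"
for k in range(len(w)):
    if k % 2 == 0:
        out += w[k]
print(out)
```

dvr

k=0: add 'd' → 'd'
k=1: skip
k=2: add 'v' → 'dv'
k=3: skip
k=4: add 'r' → 'dvr'
k=5: skip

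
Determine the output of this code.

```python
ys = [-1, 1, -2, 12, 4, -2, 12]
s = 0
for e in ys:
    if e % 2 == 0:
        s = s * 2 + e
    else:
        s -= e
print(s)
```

88

e=-1: not even, s = 0-(-1) = 1
e=1: not even, s = 1-1 = 0
e=-2: even, s = 0*2+(-2) = -2
e=12: even, s = (-2)*2+12 = 8
e=4: even, s = 8*2+4 = 20
e=-2: even, s = 20*2+(-2) = 38
e=12: even, s = 38*2+12 = 88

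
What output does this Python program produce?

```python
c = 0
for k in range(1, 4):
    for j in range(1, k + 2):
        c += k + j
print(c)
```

39

k=1,j=1: c = 0+2 = 2
k=1,j=2: c = 2+3 = 5
k=2,j=1: c = 5+3 = 8
k=2,j=2: c = 8+4 = 12
k=2,j=3: c = 12+5 = 17
k=3,j=1: c = 17+4 = 21
k=3,j=2: c = 21+5 = 26
k=3,j=3: c = 26+6 = 32
k=3,j=4: c = 32+7 = 39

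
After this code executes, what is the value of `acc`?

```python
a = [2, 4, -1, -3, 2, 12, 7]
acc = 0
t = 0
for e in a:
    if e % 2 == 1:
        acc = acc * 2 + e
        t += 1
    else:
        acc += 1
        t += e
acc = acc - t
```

e=2: not odd, acc = 0+1 = 1; t=2
e=4: not odd, acc = 1+1 = 2; t=6
e=-1: odd, acc = 2*2+(-1) = 3; t=7
e=-3: odd, acc = 3*2+(-3) = 3; t=8
e=2: not odd, acc = 3+1 = 4; t=10
e=12: not odd, acc = 4+1 = 5; t=22
e=7: odd, acc = 5*2+7 = 17; t=23
acc-t = 17-23 = -6

-6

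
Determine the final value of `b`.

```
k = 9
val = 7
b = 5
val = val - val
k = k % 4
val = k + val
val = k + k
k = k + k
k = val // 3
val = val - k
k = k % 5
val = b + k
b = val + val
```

val = 7-7 = 0
k = 9%4 = 1
val = 1+0 = 1
val = 1+1 = 2
k = 1+1 = 2
k = 2//3 = 0
val = 2-0 = 2
k = 0%5 = 0
val = 5+0 = 5
b = 5+5 = 10

10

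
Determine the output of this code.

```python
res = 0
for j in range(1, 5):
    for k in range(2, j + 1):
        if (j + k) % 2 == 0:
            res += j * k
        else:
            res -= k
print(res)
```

32

j=2,k=2: even sum, res = 0+4 = 4
j=3,k=2: odd sum, res = 4-2 = 2
j=3,k=3: even sum, res = 2+9 = 11
j=4,k=2: even sum, res = 11+8 = 19
j=4,k=3: odd sum, res = 19-3 = 16
j=4,k=4: even sum, res = 16+16 = 32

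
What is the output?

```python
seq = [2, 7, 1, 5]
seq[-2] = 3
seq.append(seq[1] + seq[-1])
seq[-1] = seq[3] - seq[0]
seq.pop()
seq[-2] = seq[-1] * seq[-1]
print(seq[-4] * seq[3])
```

10

seq[-2] = 3 → [2, 7, 3, 5]
append seq[1]+seq[-1] = 7+5 = 12 → [2, 7, 3, 5, 12]
seq[-1] = seq[3]-seq[0] = 5-2 = 3 → [2, 7, 3, 5, 3]
pop() removes 3 → [2, 7, 3, 5]
seq[-2] = seq[-1]*seq[-1] = 5*5 = 25 → [2, 7, 25, 5]
seq[-4]*seq[3] = 2*5 = 10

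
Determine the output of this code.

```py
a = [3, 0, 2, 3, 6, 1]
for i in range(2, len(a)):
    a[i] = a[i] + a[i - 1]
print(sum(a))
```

33

i=2: a[2] = 2+0 = 2 → [3, 0, 2, 3, 6, 1]
i=3: a[3] = 3+2 = 5 → [3, 0, 2, 5, 6, 1]
i=4: a[4] = 6+5 = 11 → [3, 0, 2, 5, 11, 1]
i=5: a[5] = 1+11 = 12 → [3, 0, 2, 5, 11, 12]
sum = 33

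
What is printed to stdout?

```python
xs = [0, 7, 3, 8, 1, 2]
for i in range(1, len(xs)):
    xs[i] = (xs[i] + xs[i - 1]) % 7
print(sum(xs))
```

i=1: xs[1] = (7+0)%7 = 0 → [0, 0, 3, 8, 1, 2]
i=2: xs[2] = (3+0)%7 = 3 → [0, 0, 3, 8, 1, 2]
i=3: xs[3] = (8+3)%7 = 4 → [0, 0, 3, 4, 1, 2]
i=4: xs[4] = (1+4)%7 = 5 → [0, 0, 3, 4, 5, 2]
i=5: xs[5] = (2+5)%7 = 0 → [0, 0, 3, 4, 5, 0]
sum = 12

12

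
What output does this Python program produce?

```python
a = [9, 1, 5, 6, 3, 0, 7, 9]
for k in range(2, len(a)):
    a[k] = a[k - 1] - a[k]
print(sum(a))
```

k=2: a[2] = 1-5 = -4 → [9, 1, -4, 6, 3, 0, 7, 9]
k=3: a[3] = (-4)-6 = -10 → [9, 1, -4, -10, 3, 0, 7, 9]
k=4: a[4] = (-10)-3 = -13 → [9, 1, -4, -10, -13, 0, 7, 9]
k=5: a[5] = (-13)-0 = -13 → [9, 1, -4, -10, -13, -13, 7, 9]
k=6: a[6] = (-13)-7 = -20 → [9, 1, -4, -10, -13, -13, -20, 9]
k=7: a[7] = (-20)-9 = -29 → [9, 1, -4, -10, -13, -13, -20, -29]
sum = -79

-79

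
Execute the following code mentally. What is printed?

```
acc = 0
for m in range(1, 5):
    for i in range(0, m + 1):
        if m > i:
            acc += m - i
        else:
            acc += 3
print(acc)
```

m=1,i=0: 1>0, acc = 0+1 = 1
m=1,i=1: not 1>1, acc = 1+3 = 4
m=2,i=0: 2>0, acc = 4+2 = 6
m=2,i=1: 2>1, acc = 6+1 = 7
m=2,i=2: not 2>2, acc = 7+3 = 10
m=3,i=0: 3>0, acc = 10+3 = 13
m=3,i=1: 3>1, acc = 13+2 = 15
m=3,i=2: 3>2, acc = 15+1 = 16
m=3,i=3: not 3>3, acc = 16+3 = 19
m=4,i=0: 4>0, acc = 19+4 = 23
m=4,i=1: 4>1, acc = 23+3 = 26
m=4,i=2: 4>2, acc = 26+2 = 28
m=4,i=3: 4>3, acc = 28+1 = 29
m=4,i=4: not 4>4, acc = 29+3 = 32

32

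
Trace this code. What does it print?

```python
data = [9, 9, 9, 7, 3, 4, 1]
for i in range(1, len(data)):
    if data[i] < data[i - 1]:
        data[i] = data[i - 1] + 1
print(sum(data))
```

i=1: 9>=9, unchanged → [9, 9, 9, 7, 3, 4, 1]
i=2: 9>=9, unchanged → [9, 9, 9, 7, 3, 4, 1]
i=3: 7<9, data[3] = 9+1 = 10 → [9, 9, 9, 10, 3, 4, 1]
i=4: 3<10, data[4] = 10+1 = 11 → [9, 9, 9, 10, 11, 4, 1]
i=5: 4<11, data[5] = 11+1 = 12 → [9, 9, 9, 10, 11, 12, 1]
i=6: 1<12, data[6] = 12+1 = 13 → [9, 9, 9, 10, 11, 12, 13]
sum = 73

73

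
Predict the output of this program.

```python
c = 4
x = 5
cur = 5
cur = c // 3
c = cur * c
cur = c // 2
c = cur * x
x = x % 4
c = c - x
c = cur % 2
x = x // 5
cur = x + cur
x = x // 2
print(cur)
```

cur = 4//3 = 1
c = 1*4 = 4
cur = 4//2 = 2
c = 2*5 = 10
x = 5%4 = 1
c = 10-1 = 9
c = 2%2 = 0
x = 1//5 = 0
cur = 0+2 = 2
x = 0//2 = 0

2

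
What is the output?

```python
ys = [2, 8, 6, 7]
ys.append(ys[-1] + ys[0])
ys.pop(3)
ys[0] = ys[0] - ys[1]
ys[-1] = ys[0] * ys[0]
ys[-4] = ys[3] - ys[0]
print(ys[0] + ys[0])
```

84

append ys[-1]+ys[0] = 7+2 = 9 → [2, 8, 6, 7, 9]
pop(3) removes 7 → [2, 8, 6, 9]
ys[0] = ys[0]-ys[1] = 2-8 = -6 → [-6, 8, 6, 9]
ys[-1] = ys[0]*ys[0] = (-6)*(-6) = 36 → [-6, 8, 6, 36]
ys[-4] = ys[3]-ys[0] = 36-(-6) = 42 → [42, 8, 6, 36]
ys[0]+ys[0] = 42+42 = 84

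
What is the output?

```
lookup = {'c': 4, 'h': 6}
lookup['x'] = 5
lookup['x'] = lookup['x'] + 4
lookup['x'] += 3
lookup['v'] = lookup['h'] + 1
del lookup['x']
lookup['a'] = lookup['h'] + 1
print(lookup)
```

{'c': 4, 'h': 6, 'v': 7, 'a': 7}

lookup['x'] = 5 → {'c': 4, 'h': 6, 'x': 5}
lookup['x'] = lookup['x']+4 = 9 → {'c': 4, 'h': 6, 'x': 9}
lookup['x'] = 9+3 = 12 → {'c': 4, 'h': 6, 'x': 12}
lookup['v'] = lookup['h']+1 = 7 → {'c': 4, 'h': 6, 'x': 12, 'v': 7}
del 'x' → {'c': 4, 'h': 6, 'v': 7}
lookup['a'] = lookup['h']+1 = 7 → {'c': 4, 'h': 6, 'v': 7, 'a': 7}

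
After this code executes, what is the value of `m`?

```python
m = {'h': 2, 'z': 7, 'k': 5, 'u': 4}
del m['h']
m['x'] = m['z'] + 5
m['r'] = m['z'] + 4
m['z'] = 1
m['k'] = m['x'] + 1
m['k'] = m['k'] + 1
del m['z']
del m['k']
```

{'u': 4, 'x': 12, 'r': 11}

del 'h' → {'z': 7, 'k': 5, 'u': 4}
m['x'] = m['z']+5 = 12 → {'z': 7, 'k': 5, 'u': 4, 'x': 12}
m['r'] = m['z']+4 = 11 → {'z': 7, 'k': 5, 'u': 4, 'x': 12, 'r': 11}
m['z'] = 1 → {'z': 1, 'k': 5, 'u': 4, 'x': 12, 'r': 11}
m['k'] = m['x']+1 = 13 → {'z': 1, 'k': 13, 'u': 4, 'x': 12, 'r': 11}
m['k'] = m['k']+1 = 14 → {'z': 1, 'k': 14, 'u': 4, 'x': 12, 'r': 11}
del 'z' → {'k': 14, 'u': 4, 'x': 12, 'r': 11}
del 'k' → {'u': 4, 'x': 12, 'r': 11}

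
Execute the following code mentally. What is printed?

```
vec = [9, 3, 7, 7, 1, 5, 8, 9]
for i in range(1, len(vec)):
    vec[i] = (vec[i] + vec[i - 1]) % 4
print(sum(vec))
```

i=1: vec[1] = (3+9)%4 = 0 → [9, 0, 7, 7, 1, 5, 8, 9]
i=2: vec[2] = (7+0)%4 = 3 → [9, 0, 3, 7, 1, 5, 8, 9]
i=3: vec[3] = (7+3)%4 = 2 → [9, 0, 3, 2, 1, 5, 8, 9]
i=4: vec[4] = (1+2)%4 = 3 → [9, 0, 3, 2, 3, 5, 8, 9]
i=5: vec[5] = (5+3)%4 = 0 → [9, 0, 3, 2, 3, 0, 8, 9]
i=6: vec[6] = (8+0)%4 = 0 → [9, 0, 3, 2, 3, 0, 0, 9]
i=7: vec[7] = (9+0)%4 = 1 → [9, 0, 3, 2, 3, 0, 0, 1]
sum = 18

18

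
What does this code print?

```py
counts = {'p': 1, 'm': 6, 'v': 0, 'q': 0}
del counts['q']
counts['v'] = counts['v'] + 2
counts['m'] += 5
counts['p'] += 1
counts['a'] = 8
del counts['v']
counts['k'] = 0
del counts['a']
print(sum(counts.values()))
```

del 'q' → {'p': 1, 'm': 6, 'v': 0}
counts['v'] = counts['v']+2 = 2 → {'p': 1, 'm': 6, 'v': 2}
counts['m'] = 6+5 = 11 → {'p': 1, 'm': 11, 'v': 2}
counts['p'] = 1+1 = 2 → {'p': 2, 'm': 11, 'v': 2}
counts['a'] = 8 → {'p': 2, 'm': 11, 'v': 2, 'a': 8}
del 'v' → {'p': 2, 'm': 11, 'a': 8}
counts['k'] = 0 → {'p': 2, 'm': 11, 'a': 8, 'k': 0}
del 'a' → {'p': 2, 'm': 11, 'k': 0}
sum of values = 13

13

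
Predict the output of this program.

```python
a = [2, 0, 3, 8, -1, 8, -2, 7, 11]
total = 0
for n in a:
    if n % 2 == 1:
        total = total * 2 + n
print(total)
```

45

n=2: not odd
n=0: not odd
n=3: odd, total = 0*2+3 = 3
n=8: not odd
n=-1: odd, total = 3*2+(-1) = 5
n=8: not odd
n=-2: not odd
n=7: odd, total = 5*2+7 = 17
n=11: odd, total = 17*2+11 = 45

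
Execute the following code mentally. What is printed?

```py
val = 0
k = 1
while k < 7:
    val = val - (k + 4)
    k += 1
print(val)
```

k=1: val = 0-5 = -5
k=2: val = (-5)-6 = -11
k=3: val = (-11)-7 = -18
k=4: val = (-18)-8 = -26
k=5: val = (-26)-9 = -35
k=6: val = (-35)-10 = -45

-45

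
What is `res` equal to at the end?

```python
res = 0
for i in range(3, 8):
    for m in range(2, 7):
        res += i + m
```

i=3,m=2: res = 0+5 = 5
i=3,m=3: res = 5+6 = 11
i=3,m=4: res = 11+7 = 18
i=3,m=5: res = 18+8 = 26
i=3,m=6: res = 26+9 = 35
i=4,m=2: res = 35+6 = 41
i=4,m=3: res = 41+7 = 48
i=4,m=4: res = 48+8 = 56
i=4,m=5: res = 56+9 = 65
i=4,m=6: res = 65+10 = 75
i=5,m=2: res = 75+7 = 82
i=5,m=3: res = 82+8 = 90
i=5,m=4: res = 90+9 = 99
i=5,m=5: res = 99+10 = 109
i=5,m=6: res = 109+11 = 120
i=6,m=2: res = 120+8 = 128
i=6,m=3: res = 128+9 = 137
i=6,m=4: res = 137+10 = 147
i=6,m=5: res = 147+11 = 158
i=6,m=6: res = 158+12 = 170
i=7,m=2: res = 170+9 = 179
i=7,m=3: res = 179+10 = 189
i=7,m=4: res = 189+11 = 200
i=7,m=5: res = 200+12 = 212
i=7,m=6: res = 212+13 = 225

225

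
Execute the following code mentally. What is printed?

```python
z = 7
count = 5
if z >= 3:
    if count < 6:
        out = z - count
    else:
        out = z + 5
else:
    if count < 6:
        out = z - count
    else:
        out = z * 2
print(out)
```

2

z=7, count=5
z >= 3 is True; count < 6 is True
→ out = z - count = 2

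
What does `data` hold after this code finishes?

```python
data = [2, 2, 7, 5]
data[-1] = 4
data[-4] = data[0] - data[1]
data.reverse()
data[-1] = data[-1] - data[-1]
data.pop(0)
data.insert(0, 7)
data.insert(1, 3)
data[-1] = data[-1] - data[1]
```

[7, 3, 7, 2, -3]

data[-1] = 4 → [2, 2, 7, 4]
data[-4] = data[0]-data[1] = 2-2 = 0 → [0, 2, 7, 4]
reverse → [4, 7, 2, 0]
data[-1] = data[-1]-data[-1] = 0-0 = 0 → [4, 7, 2, 0]
pop(0) removes 4 → [7, 2, 0]
insert 7 at 0 → [7, 7, 2, 0]
insert 3 at 1 → [7, 3, 7, 2, 0]
data[-1] = data[-1]-data[1] = 0-3 = -3 → [7, 3, 7, 2, -3]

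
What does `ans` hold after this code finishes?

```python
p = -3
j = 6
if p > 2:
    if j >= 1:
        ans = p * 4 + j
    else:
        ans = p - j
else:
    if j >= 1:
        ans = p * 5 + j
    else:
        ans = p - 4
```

-9

p=-3, j=6
p > 2 is False; j >= 1 is True
→ ans = p * 5 + j = -9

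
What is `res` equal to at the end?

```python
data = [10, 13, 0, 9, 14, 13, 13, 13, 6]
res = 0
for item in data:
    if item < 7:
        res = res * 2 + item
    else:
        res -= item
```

-210

item=10: not <7, res = 0-10 = -10
item=13: not <7, res = (-10)-13 = -23
item=0: <7, res = (-23)*2+0 = -46
item=9: not <7, res = (-46)-9 = -55
item=14: not <7, res = (-55)-14 = -69
item=13: not <7, res = (-69)-13 = -82
item=13: not <7, res = (-82)-13 = -95
item=13: not <7, res = (-95)-13 = -108
item=6: <7, res = (-108)*2+6 = -210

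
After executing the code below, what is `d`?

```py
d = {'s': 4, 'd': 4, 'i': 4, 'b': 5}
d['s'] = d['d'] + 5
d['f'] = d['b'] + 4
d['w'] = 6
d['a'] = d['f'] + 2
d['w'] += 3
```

{'s': 9, 'd': 4, 'i': 4, 'b': 5, 'f': 9, 'w': 9, 'a': 11}

d['s'] = d['d']+5 = 9 → {'s': 9, 'd': 4, 'i': 4, 'b': 5}
d['f'] = d['b']+4 = 9 → {'s': 9, 'd': 4, 'i': 4, 'b': 5, 'f': 9}
d['w'] = 6 → {'s': 9, 'd': 4, 'i': 4, 'b': 5, 'f': 9, 'w': 6}
d['a'] = d['f']+2 = 11 → {'s': 9, 'd': 4, 'i': 4, 'b': 5, 'f': 9, 'w': 6, 'a': 11}
d['w'] = 6+3 = 9 → {'s': 9, 'd': 4, 'i': 4, 'b': 5, 'f': 9, 'w': 9, 'a': 11}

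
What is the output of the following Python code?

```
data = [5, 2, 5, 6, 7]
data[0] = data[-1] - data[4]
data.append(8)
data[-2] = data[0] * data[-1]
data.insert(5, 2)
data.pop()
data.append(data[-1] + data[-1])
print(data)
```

[0, 2, 5, 6, 0, 2, 4]

data[0] = data[-1]-data[4] = 7-7 = 0 → [0, 2, 5, 6, 7]
append 8 → [0, 2, 5, 6, 7, 8]
data[-2] = data[0]*data[-1] = 0*8 = 0 → [0, 2, 5, 6, 0, 8]
insert 2 at 5 → [0, 2, 5, 6, 0, 2, 8]
pop() removes 8 → [0, 2, 5, 6, 0, 2]
append data[-1]+data[-1] = 2+2 = 4 → [0, 2, 5, 6, 0, 2, 4]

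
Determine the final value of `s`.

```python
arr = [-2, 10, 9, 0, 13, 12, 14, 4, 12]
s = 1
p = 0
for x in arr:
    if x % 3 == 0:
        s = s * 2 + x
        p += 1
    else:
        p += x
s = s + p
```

167

x=-2: not %3==0; p=-2
x=10: not %3==0; p=8
x=9: %3==0, s = 1*2+9 = 11; p=9
x=0: %3==0, s = 11*2+0 = 22; p=10
x=13: not %3==0; p=23
x=12: %3==0, s = 22*2+12 = 56; p=24
x=14: not %3==0; p=38
x=4: not %3==0; p=42
x=12: %3==0, s = 56*2+12 = 124; p=43
s+p = 124+43 = 167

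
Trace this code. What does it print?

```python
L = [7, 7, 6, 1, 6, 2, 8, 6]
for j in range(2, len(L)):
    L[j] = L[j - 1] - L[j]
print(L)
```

[7, 7, 1, 0, -6, -8, -16, -22]

j=2: L[2] = 7-6 = 1 → [7, 7, 1, 1, 6, 2, 8, 6]
j=3: L[3] = 1-1 = 0 → [7, 7, 1, 0, 6, 2, 8, 6]
j=4: L[4] = 0-6 = -6 → [7, 7, 1, 0, -6, 2, 8, 6]
j=5: L[5] = (-6)-2 = -8 → [7, 7, 1, 0, -6, -8, 8, 6]
j=6: L[6] = (-8)-8 = -16 → [7, 7, 1, 0, -6, -8, -16, 6]
j=7: L[7] = (-16)-6 = -22 → [7, 7, 1, 0, -6, -8, -16, -22]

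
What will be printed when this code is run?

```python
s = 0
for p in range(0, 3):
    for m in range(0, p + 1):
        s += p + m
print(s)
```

12

p=0,m=0: s = 0+0 = 0
p=1,m=0: s = 0+1 = 1
p=1,m=1: s = 1+2 = 3
p=2,m=0: s = 3+2 = 5
p=2,m=1: s = 5+3 = 8
p=2,m=2: s = 8+4 = 12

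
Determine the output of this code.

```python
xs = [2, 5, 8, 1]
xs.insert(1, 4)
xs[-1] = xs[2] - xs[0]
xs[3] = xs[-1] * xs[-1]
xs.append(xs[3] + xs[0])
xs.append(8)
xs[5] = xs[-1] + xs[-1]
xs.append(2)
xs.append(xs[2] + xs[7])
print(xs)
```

[2, 4, 5, 9, 3, 16, 8, 2, 7]

insert 4 at 1 → [2, 4, 5, 8, 1]
xs[-1] = xs[2]-xs[0] = 5-2 = 3 → [2, 4, 5, 8, 3]
xs[3] = xs[-1]*xs[-1] = 3*3 = 9 → [2, 4, 5, 9, 3]
append xs[3]+xs[0] = 9+2 = 11 → [2, 4, 5, 9, 3, 11]
append 8 → [2, 4, 5, 9, 3, 11, 8]
xs[5] = xs[-1]+xs[-1] = 8+8 = 16 → [2, 4, 5, 9, 3, 16, 8]
append 2 → [2, 4, 5, 9, 3, 16, 8, 2]
append xs[2]+xs[7] = 5+2 = 7 → [2, 4, 5, 9, 3, 16, 8, 2, 7]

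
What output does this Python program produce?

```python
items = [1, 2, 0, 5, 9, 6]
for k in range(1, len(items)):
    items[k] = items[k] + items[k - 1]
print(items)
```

[1, 3, 3, 8, 17, 23]

k=1: items[1] = 2+1 = 3 → [1, 3, 0, 5, 9, 6]
k=2: items[2] = 0+3 = 3 → [1, 3, 3, 5, 9, 6]
k=3: items[3] = 5+3 = 8 → [1, 3, 3, 8, 9, 6]
k=4: items[4] = 9+8 = 17 → [1, 3, 3, 8, 17, 6]
k=5: items[5] = 6+17 = 23 → [1, 3, 3, 8, 17, 23]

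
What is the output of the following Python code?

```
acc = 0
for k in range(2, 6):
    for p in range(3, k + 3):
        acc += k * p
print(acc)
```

k=2,p=3: acc = 0+6 = 6
k=2,p=4: acc = 6+8 = 14
k=3,p=3: acc = 14+9 = 23
k=3,p=4: acc = 23+12 = 35
k=3,p=5: acc = 35+15 = 50
k=4,p=3: acc = 50+12 = 62
k=4,p=4: acc = 62+16 = 78
k=4,p=5: acc = 78+20 = 98
k=4,p=6: acc = 98+24 = 122
k=5,p=3: acc = 122+15 = 137
k=5,p=4: acc = 137+20 = 157
k=5,p=5: acc = 157+25 = 182
k=5,p=6: acc = 182+30 = 212
k=5,p=7: acc = 212+35 = 247

247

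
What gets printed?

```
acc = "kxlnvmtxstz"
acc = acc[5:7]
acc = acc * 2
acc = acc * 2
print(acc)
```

slice [5:7] → 'mt'
repeat ×2 → 'mtmt'
repeat ×2 → 'mtmtmtmt'

mtmtmtmt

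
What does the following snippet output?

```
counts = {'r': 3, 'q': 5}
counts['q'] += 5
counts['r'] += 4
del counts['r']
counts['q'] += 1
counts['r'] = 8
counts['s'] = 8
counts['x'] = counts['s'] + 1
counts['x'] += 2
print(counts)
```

counts['q'] = 5+5 = 10 → {'r': 3, 'q': 10}
counts['r'] = 3+4 = 7 → {'r': 7, 'q': 10}
del 'r' → {'q': 10}
counts['q'] = 10+1 = 11 → {'q': 11}
counts['r'] = 8 → {'q': 11, 'r': 8}
counts['s'] = 8 → {'q': 11, 'r': 8, 's': 8}
counts['x'] = counts['s']+1 = 9 → {'q': 11, 'r': 8, 's': 8, 'x': 9}
counts['x'] = 9+2 = 11 → {'q': 11, 'r': 8, 's': 8, 'x': 11}

{'q': 11, 'r': 8, 's': 8, 'x': 11}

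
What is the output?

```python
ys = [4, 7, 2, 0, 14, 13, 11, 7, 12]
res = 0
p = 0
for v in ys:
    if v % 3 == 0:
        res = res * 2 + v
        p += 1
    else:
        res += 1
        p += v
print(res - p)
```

-28

v=4: not %3==0, res = 0+1 = 1; p=4
v=7: not %3==0, res = 1+1 = 2; p=11
v=2: not %3==0, res = 2+1 = 3; p=13
v=0: %3==0, res = 3*2+0 = 6; p=14
v=14: not %3==0, res = 6+1 = 7; p=28
v=13: not %3==0, res = 7+1 = 8; p=41
v=11: not %3==0, res = 8+1 = 9; p=52
v=7: not %3==0, res = 9+1 = 10; p=59
v=12: %3==0, res = 10*2+12 = 32; p=60
res-p = 32-60 = -28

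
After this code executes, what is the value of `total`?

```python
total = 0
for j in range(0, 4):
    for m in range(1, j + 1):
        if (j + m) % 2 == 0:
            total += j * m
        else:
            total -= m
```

j=1,m=1: even sum, total = 0+1 = 1
j=2,m=1: odd sum, total = 1-1 = 0
j=2,m=2: even sum, total = 0+4 = 4
j=3,m=1: even sum, total = 4+3 = 7
j=3,m=2: odd sum, total = 7-2 = 5
j=3,m=3: even sum, total = 5+9 = 14

14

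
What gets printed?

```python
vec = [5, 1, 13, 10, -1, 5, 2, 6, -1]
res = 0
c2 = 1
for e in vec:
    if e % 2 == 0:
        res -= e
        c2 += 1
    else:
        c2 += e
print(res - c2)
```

-44

e=5: not even; c2=6
e=1: not even; c2=7
e=13: not even; c2=20
e=10: even, res = 0-10 = -10; c2=21
e=-1: not even; c2=20
e=5: not even; c2=25
e=2: even, res = (-10)-2 = -12; c2=26
e=6: even, res = (-12)-6 = -18; c2=27
e=-1: not even; c2=26
res-c2 = (-18)-26 = -44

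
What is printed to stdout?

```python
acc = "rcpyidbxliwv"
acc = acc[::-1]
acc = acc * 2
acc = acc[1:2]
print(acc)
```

w

reverse → 'vwilxbdiypcr'
repeat ×2 → 'vwilxbdiypcrvwilxbdiypcr'
slice [1:2] → 'w'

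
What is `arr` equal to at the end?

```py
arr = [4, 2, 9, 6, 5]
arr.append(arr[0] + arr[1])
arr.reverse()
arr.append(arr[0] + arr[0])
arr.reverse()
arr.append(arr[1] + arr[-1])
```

[12, 4, 2, 9, 6, 5, 6, 10]

append arr[0]+arr[1] = 4+2 = 6 → [4, 2, 9, 6, 5, 6]
reverse → [6, 5, 6, 9, 2, 4]
append arr[0]+arr[0] = 6+6 = 12 → [6, 5, 6, 9, 2, 4, 12]
reverse → [12, 4, 2, 9, 6, 5, 6]
append arr[1]+arr[-1] = 4+6 = 10 → [12, 4, 2, 9, 6, 5, 6, 10]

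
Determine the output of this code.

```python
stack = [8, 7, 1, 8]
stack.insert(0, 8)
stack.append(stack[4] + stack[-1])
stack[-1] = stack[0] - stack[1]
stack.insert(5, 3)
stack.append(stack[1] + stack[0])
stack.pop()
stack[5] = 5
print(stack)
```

insert 8 at 0 → [8, 8, 7, 1, 8]
append stack[4]+stack[-1] = 8+8 = 16 → [8, 8, 7, 1, 8, 16]
stack[-1] = stack[0]-stack[1] = 8-8 = 0 → [8, 8, 7, 1, 8, 0]
insert 3 at 5 → [8, 8, 7, 1, 8, 3, 0]
append stack[1]+stack[0] = 8+8 = 16 → [8, 8, 7, 1, 8, 3, 0, 16]
pop() removes 16 → [8, 8, 7, 1, 8, 3, 0]
stack[5] = 5 → [8, 8, 7, 1, 8, 5, 0]

[8, 8, 7, 1, 8, 5, 0]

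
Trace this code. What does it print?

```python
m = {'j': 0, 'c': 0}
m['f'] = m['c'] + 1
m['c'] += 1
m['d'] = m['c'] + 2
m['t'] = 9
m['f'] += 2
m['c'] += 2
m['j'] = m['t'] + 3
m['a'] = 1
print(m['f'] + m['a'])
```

m['f'] = m['c']+1 = 1 → {'j': 0, 'c': 0, 'f': 1}
m['c'] = 0+1 = 1 → {'j': 0, 'c': 1, 'f': 1}
m['d'] = m['c']+2 = 3 → {'j': 0, 'c': 1, 'f': 1, 'd': 3}
m['t'] = 9 → {'j': 0, 'c': 1, 'f': 1, 'd': 3, 't': 9}
m['f'] = 1+2 = 3 → {'j': 0, 'c': 1, 'f': 3, 'd': 3, 't': 9}
m['c'] = 1+2 = 3 → {'j': 0, 'c': 3, 'f': 3, 'd': 3, 't': 9}
m['j'] = m['t']+3 = 12 → {'j': 12, 'c': 3, 'f': 3, 'd': 3, 't': 9}
m['a'] = 1 → {'j': 12, 'c': 3, 'f': 3, 'd': 3, 't': 9, 'a': 1}
m['f']+m['a'] = 3+1 = 4

4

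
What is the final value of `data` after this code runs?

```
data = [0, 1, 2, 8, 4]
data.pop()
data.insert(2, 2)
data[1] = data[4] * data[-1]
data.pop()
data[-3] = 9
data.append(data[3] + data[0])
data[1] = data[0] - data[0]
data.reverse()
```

pop() removes 4 → [0, 1, 2, 8]
insert 2 at 2 → [0, 1, 2, 2, 8]
data[1] = data[4]*data[-1] = 8*8 = 64 → [0, 64, 2, 2, 8]
pop() removes 8 → [0, 64, 2, 2]
data[-3] = 9 → [0, 9, 2, 2]
append data[3]+data[0] = 2+0 = 2 → [0, 9, 2, 2, 2]
data[1] = data[0]-data[0] = 0-0 = 0 → [0, 0, 2, 2, 2]
reverse → [2, 2, 2, 0, 0]

[2, 2, 2, 0, 0]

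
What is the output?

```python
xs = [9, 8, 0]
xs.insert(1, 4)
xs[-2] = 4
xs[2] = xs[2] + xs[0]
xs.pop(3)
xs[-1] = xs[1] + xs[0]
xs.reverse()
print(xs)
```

insert 4 at 1 → [9, 4, 8, 0]
xs[-2] = 4 → [9, 4, 4, 0]
xs[2] = xs[2]+xs[0] = 4+9 = 13 → [9, 4, 13, 0]
pop(3) removes 0 → [9, 4, 13]
xs[-1] = xs[1]+xs[0] = 4+9 = 13 → [9, 4, 13]
reverse → [13, 4, 9]

[13, 4, 9]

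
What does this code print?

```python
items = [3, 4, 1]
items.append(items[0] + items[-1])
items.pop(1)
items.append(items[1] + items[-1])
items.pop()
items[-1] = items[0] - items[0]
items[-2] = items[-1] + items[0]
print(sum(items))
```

append items[0]+items[-1] = 3+1 = 4 → [3, 4, 1, 4]
pop(1) removes 4 → [3, 1, 4]
append items[1]+items[-1] = 1+4 = 5 → [3, 1, 4, 5]
pop() removes 5 → [3, 1, 4]
items[-1] = items[0]-items[0] = 3-3 = 0 → [3, 1, 0]
items[-2] = items[-1]+items[0] = 0+3 = 3 → [3, 3, 0]
sum = 6

6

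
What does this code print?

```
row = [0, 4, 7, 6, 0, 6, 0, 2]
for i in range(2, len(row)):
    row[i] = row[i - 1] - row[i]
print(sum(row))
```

i=2: row[2] = 4-7 = -3 → [0, 4, -3, 6, 0, 6, 0, 2]
i=3: row[3] = (-3)-6 = -9 → [0, 4, -3, -9, 0, 6, 0, 2]
i=4: row[4] = (-9)-0 = -9 → [0, 4, -3, -9, -9, 6, 0, 2]
i=5: row[5] = (-9)-6 = -15 → [0, 4, -3, -9, -9, -15, 0, 2]
i=6: row[6] = (-15)-0 = -15 → [0, 4, -3, -9, -9, -15, -15, 2]
i=7: row[7] = (-15)-2 = -17 → [0, 4, -3, -9, -9, -15, -15, -17]
sum = -64

-64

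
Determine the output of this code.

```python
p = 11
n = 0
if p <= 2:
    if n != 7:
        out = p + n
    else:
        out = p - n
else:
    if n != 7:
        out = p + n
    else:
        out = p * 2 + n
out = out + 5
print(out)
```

p=11, n=0
p <= 2 is False; n != 7 is True
→ out = p + n = 11
out = 11+5 = 16

16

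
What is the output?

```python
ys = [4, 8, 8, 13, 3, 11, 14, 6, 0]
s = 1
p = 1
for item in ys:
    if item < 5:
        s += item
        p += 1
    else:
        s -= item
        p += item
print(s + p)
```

12

item=4: <5, s = 1+4 = 5; p=2
item=8: not <5, s = 5-8 = -3; p=10
item=8: not <5, s = (-3)-8 = -11; p=18
item=13: not <5, s = (-11)-13 = -24; p=31
item=3: <5, s = (-24)+3 = -21; p=32
item=11: not <5, s = (-21)-11 = -32; p=43
item=14: not <5, s = (-32)-14 = -46; p=57
item=6: not <5, s = (-46)-6 = -52; p=63
item=0: <5, s = (-52)+0 = -52; p=64
s+p = (-52)+64 = 12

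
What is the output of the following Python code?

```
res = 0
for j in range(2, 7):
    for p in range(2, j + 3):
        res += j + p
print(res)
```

215

j=2,p=2: res = 0+4 = 4
j=2,p=3: res = 4+5 = 9
j=2,p=4: res = 9+6 = 15
j=3,p=2: res = 15+5 = 20
j=3,p=3: res = 20+6 = 26
j=3,p=4: res = 26+7 = 33
j=3,p=5: res = 33+8 = 41
j=4,p=2: res = 41+6 = 47
j=4,p=3: res = 47+7 = 54
j=4,p=4: res = 54+8 = 62
j=4,p=5: res = 62+9 = 71
j=4,p=6: res = 71+10 = 81
j=5,p=2: res = 81+7 = 88
j=5,p=3: res = 88+8 = 96
j=5,p=4: res = 96+9 = 105
j=5,p=5: res = 105+10 = 115
j=5,p=6: res = 115+11 = 126
j=5,p=7: res = 126+12 = 138
j=6,p=2: res = 138+8 = 146
j=6,p=3: res = 146+9 = 155
j=6,p=4: res = 155+10 = 165
j=6,p=5: res = 165+11 = 176
j=6,p=6: res = 176+12 = 188
j=6,p=7: res = 188+13 = 201
j=6,p=8: res = 201+14 = 215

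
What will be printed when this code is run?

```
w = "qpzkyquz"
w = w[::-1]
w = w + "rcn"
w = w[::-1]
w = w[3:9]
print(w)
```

reverse → 'zuqykzpq'
+ 'rcn' → 'zuqykzpqrcn'
reverse → 'ncrqpzkyquz'
slice [3:9] → 'qpzkyq'

qpzkyq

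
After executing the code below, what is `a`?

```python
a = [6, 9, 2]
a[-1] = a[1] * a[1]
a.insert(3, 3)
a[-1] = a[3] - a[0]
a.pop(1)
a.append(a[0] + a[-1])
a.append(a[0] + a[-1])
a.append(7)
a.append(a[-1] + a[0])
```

[6, 81, -3, 3, 9, 7, 13]

a[-1] = a[1]*a[1] = 9*9 = 81 → [6, 9, 81]
insert 3 at 3 → [6, 9, 81, 3]
a[-1] = a[3]-a[0] = 3-6 = -3 → [6, 9, 81, -3]
pop(1) removes 9 → [6, 81, -3]
append a[0]+a[-1] = 6+(-3) = 3 → [6, 81, -3, 3]
append a[0]+a[-1] = 6+3 = 9 → [6, 81, -3, 3, 9]
append 7 → [6, 81, -3, 3, 9, 7]
append a[-1]+a[0] = 7+6 = 13 → [6, 81, -3, 3, 9, 7, 13]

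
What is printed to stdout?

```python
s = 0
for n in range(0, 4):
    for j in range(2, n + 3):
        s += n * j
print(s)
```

n=0,j=2: s = 0+0 = 0
n=1,j=2: s = 0+2 = 2
n=1,j=3: s = 2+3 = 5
n=2,j=2: s = 5+4 = 9
n=2,j=3: s = 9+6 = 15
n=2,j=4: s = 15+8 = 23
n=3,j=2: s = 23+6 = 29
n=3,j=3: s = 29+9 = 38
n=3,j=4: s = 38+12 = 50
n=3,j=5: s = 50+15 = 65

65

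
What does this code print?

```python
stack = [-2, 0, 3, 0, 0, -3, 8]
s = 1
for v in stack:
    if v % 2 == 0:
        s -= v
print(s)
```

-5

v=-2: even, s = 1-(-2) = 3
v=0: even, s = 3-0 = 3
v=3: not even
v=0: even, s = 3-0 = 3
v=0: even, s = 3-0 = 3
v=-3: not even
v=8: even, s = 3-8 = -5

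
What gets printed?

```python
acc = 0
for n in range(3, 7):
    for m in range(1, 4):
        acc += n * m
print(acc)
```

108

n=3,m=1: acc = 0+3 = 3
n=3,m=2: acc = 3+6 = 9
n=3,m=3: acc = 9+9 = 18
n=4,m=1: acc = 18+4 = 22
n=4,m=2: acc = 22+8 = 30
n=4,m=3: acc = 30+12 = 42
n=5,m=1: acc = 42+5 = 47
n=5,m=2: acc = 47+10 = 57
n=5,m=3: acc = 57+15 = 72
n=6,m=1: acc = 72+6 = 78
n=6,m=2: acc = 78+12 = 90
n=6,m=3: acc = 90+18 = 108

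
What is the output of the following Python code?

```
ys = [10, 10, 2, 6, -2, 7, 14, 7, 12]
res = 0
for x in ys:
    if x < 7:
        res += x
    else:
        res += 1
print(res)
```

12

x=10: not <7, res = 0+1 = 1
x=10: not <7, res = 1+1 = 2
x=2: <7, res = 2+2 = 4
x=6: <7, res = 4+6 = 10
x=-2: <7, res = 10+(-2) = 8
x=7: not <7, res = 8+1 = 9
x=14: not <7, res = 9+1 = 10
x=7: not <7, res = 10+1 = 11
x=12: not <7, res = 11+1 = 12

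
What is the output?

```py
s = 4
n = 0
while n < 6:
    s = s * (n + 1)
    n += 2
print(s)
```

n=0: s = 4*1 = 4
n=2: s = 4*3 = 12
n=4: s = 12*5 = 60

60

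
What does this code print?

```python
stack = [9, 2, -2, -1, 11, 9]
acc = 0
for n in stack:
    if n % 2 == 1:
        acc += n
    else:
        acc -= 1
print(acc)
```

n=9: odd, acc = 0+9 = 9
n=2: not odd, acc = 9-1 = 8
n=-2: not odd, acc = 8-1 = 7
n=-1: odd, acc = 7+(-1) = 6
n=11: odd, acc = 6+11 = 17
n=9: odd, acc = 17+9 = 26

26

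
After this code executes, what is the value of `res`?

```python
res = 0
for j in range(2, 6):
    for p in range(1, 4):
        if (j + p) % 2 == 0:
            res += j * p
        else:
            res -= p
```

j=2,p=1: odd sum, res = 0-1 = -1
j=2,p=2: even sum, res = (-1)+4 = 3
j=2,p=3: odd sum, res = 3-3 = 0
j=3,p=1: even sum, res = 0+3 = 3
j=3,p=2: odd sum, res = 3-2 = 1
j=3,p=3: even sum, res = 1+9 = 10
j=4,p=1: odd sum, res = 10-1 = 9
j=4,p=2: even sum, res = 9+8 = 17
j=4,p=3: odd sum, res = 17-3 = 14
j=5,p=1: even sum, res = 14+5 = 19
j=5,p=2: odd sum, res = 19-2 = 17
j=5,p=3: even sum, res = 17+15 = 32

32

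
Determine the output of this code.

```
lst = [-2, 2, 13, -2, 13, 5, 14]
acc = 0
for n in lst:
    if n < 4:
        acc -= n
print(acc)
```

2

n=-2: <4, acc = 0-(-2) = 2
n=2: <4, acc = 2-2 = 0
n=13: not <4
n=-2: <4, acc = 0-(-2) = 2
n=13: not <4
n=5: not <4
n=14: not <4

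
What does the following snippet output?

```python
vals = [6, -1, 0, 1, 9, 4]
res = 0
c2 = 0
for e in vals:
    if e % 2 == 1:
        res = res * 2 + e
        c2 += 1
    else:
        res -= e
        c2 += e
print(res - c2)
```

e=6: not odd, res = 0-6 = -6; c2=6
e=-1: odd, res = (-6)*2+(-1) = -13; c2=7
e=0: not odd, res = (-13)-0 = -13; c2=7
e=1: odd, res = (-13)*2+1 = -25; c2=8
e=9: odd, res = (-25)*2+9 = -41; c2=9
e=4: not odd, res = (-41)-4 = -45; c2=13
res-c2 = (-45)-13 = -58

-58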